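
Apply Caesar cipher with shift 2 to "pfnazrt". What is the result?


Caesar cipher: shift "pfnazrt" by 2
  'p' (pos 15) + 2 = pos 17 = 'r'
  'f' (pos 5) + 2 = pos 7 = 'h'
  'n' (pos 13) + 2 = pos 15 = 'p'
  'a' (pos 0) + 2 = pos 2 = 'c'
  'z' (pos 25) + 2 = pos 1 = 'b'
  'r' (pos 17) + 2 = pos 19 = 't'
  't' (pos 19) + 2 = pos 21 = 'v'
Result: rhpcbtv

rhpcbtv


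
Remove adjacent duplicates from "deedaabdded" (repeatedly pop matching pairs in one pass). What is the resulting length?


Input: deedaabdded
Stack-based adjacent duplicate removal:
  Read 'd': push. Stack: d
  Read 'e': push. Stack: de
  Read 'e': matches stack top 'e' => pop. Stack: d
  Read 'd': matches stack top 'd' => pop. Stack: (empty)
  Read 'a': push. Stack: a
  Read 'a': matches stack top 'a' => pop. Stack: (empty)
  Read 'b': push. Stack: b
  Read 'd': push. Stack: bd
  Read 'd': matches stack top 'd' => pop. Stack: b
  Read 'e': push. Stack: be
  Read 'd': push. Stack: bed
Final stack: "bed" (length 3)

3


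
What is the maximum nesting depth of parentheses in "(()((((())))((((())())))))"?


Input: "(()((((())))((((())())))))"
Tracking depth:
  Position 0 '(': depth becomes 1
  Position 1 '(': depth becomes 2
  Position 2 ')': depth becomes 1
  Position 3 '(': depth becomes 2
  Position 4 '(': depth becomes 3
  Position 5 '(': depth becomes 4
  Position 6 '(': depth becomes 5
  Position 7 '(': depth becomes 6
  Position 8 ')': depth becomes 5
  Position 9 ')': depth becomes 4
  Position 10 ')': depth becomes 3
  Position 11 ')': depth becomes 2
  Position 12 '(': depth becomes 3
  Position 13 '(': depth becomes 4
  Position 14 '(': depth becomes 5
  Position 15 '(': depth becomes 6
  Position 16 '(': depth becomes 7
  Position 17 ')': depth becomes 6
  Position 18 ')': depth becomes 5
  Position 19 '(': depth becomes 6
  Position 20 ')': depth becomes 5
  Position 21 ')': depth becomes 4
  Position 22 ')': depth becomes 3
  Position 23 ')': depth becomes 2
  Position 24 ')': depth becomes 1
  Position 25 ')': depth becomes 0
Maximum depth reached: 7

7


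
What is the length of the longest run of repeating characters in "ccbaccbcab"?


Input: "ccbaccbcab"
Scanning for longest run:
  Position 1 ('c'): continues run of 'c', length=2
  Position 2 ('b'): new char, reset run to 1
  Position 3 ('a'): new char, reset run to 1
  Position 4 ('c'): new char, reset run to 1
  Position 5 ('c'): continues run of 'c', length=2
  Position 6 ('b'): new char, reset run to 1
  Position 7 ('c'): new char, reset run to 1
  Position 8 ('a'): new char, reset run to 1
  Position 9 ('b'): new char, reset run to 1
Longest run: 'c' with length 2

2


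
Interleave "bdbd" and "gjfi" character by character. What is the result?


Interleaving "bdbd" and "gjfi":
  Position 0: 'b' from first, 'g' from second => "bg"
  Position 1: 'd' from first, 'j' from second => "dj"
  Position 2: 'b' from first, 'f' from second => "bf"
  Position 3: 'd' from first, 'i' from second => "di"
Result: bgdjbfdi

bgdjbfdi


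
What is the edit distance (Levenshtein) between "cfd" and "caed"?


Computing edit distance: "cfd" -> "caed"
DP table:
           c    a    e    d
      0    1    2    3    4
  c   1    0    1    2    3
  f   2    1    1    2    3
  d   3    2    2    2    2
Edit distance = dp[3][4] = 2

2


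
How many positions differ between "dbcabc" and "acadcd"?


Comparing "dbcabc" and "acadcd" position by position:
  Position 0: 'd' vs 'a' => DIFFER
  Position 1: 'b' vs 'c' => DIFFER
  Position 2: 'c' vs 'a' => DIFFER
  Position 3: 'a' vs 'd' => DIFFER
  Position 4: 'b' vs 'c' => DIFFER
  Position 5: 'c' vs 'd' => DIFFER
Positions that differ: 6

6


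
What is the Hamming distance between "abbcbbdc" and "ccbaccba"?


Comparing "abbcbbdc" and "ccbaccba" position by position:
  Position 0: 'a' vs 'c' => differ
  Position 1: 'b' vs 'c' => differ
  Position 2: 'b' vs 'b' => same
  Position 3: 'c' vs 'a' => differ
  Position 4: 'b' vs 'c' => differ
  Position 5: 'b' vs 'c' => differ
  Position 6: 'd' vs 'b' => differ
  Position 7: 'c' vs 'a' => differ
Total differences (Hamming distance): 7

7


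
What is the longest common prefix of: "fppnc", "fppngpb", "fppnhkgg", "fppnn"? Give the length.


Words: fppnc, fppngpb, fppnhkgg, fppnn
  Position 0: all 'f' => match
  Position 1: all 'p' => match
  Position 2: all 'p' => match
  Position 3: all 'n' => match
  Position 4: ('c', 'g', 'h', 'n') => mismatch, stop
LCP = "fppn" (length 4)

4


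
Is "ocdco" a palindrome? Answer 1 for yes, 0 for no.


Input: ocdco
Reversed: ocdco
  Compare pos 0 ('o') with pos 4 ('o'): match
  Compare pos 1 ('c') with pos 3 ('c'): match
Result: palindrome

1


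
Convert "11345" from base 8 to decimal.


Input: "11345" in base 8
Positional expansion:
  Digit '1' (value 1) x 8^4 = 4096
  Digit '1' (value 1) x 8^3 = 512
  Digit '3' (value 3) x 8^2 = 192
  Digit '4' (value 4) x 8^1 = 32
  Digit '5' (value 5) x 8^0 = 5
Sum = 4837

4837


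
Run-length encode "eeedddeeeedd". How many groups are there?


Input: eeedddeeeedd
Scanning for consecutive runs:
  Group 1: 'e' x 3 (positions 0-2)
  Group 2: 'd' x 3 (positions 3-5)
  Group 3: 'e' x 4 (positions 6-9)
  Group 4: 'd' x 2 (positions 10-11)
Total groups: 4

4


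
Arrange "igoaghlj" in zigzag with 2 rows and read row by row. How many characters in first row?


Zigzag "igoaghlj" into 2 rows:
Placing characters:
  'i' => row 0
  'g' => row 1
  'o' => row 0
  'a' => row 1
  'g' => row 0
  'h' => row 1
  'l' => row 0
  'j' => row 1
Rows:
  Row 0: "iogl"
  Row 1: "gahj"
First row length: 4

4


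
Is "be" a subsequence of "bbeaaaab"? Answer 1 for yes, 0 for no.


Check if "be" is a subsequence of "bbeaaaab"
Greedy scan:
  Position 0 ('b'): matches sub[0] = 'b'
  Position 1 ('b'): no match needed
  Position 2 ('e'): matches sub[1] = 'e'
  Position 3 ('a'): no match needed
  Position 4 ('a'): no match needed
  Position 5 ('a'): no match needed
  Position 6 ('a'): no match needed
  Position 7 ('b'): no match needed
All 2 characters matched => is a subsequence

1


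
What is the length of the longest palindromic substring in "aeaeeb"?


Input: "aeaeeb"
Checking substrings for palindromes:
  [0:3] "aea" (len 3) => palindrome
  [1:4] "eae" (len 3) => palindrome
  [3:5] "ee" (len 2) => palindrome
Longest palindromic substring: "aea" with length 3

3


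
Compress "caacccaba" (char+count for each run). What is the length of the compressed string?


Input: caacccaba
Runs:
  'c' x 1 => "c1"
  'a' x 2 => "a2"
  'c' x 3 => "c3"
  'a' x 1 => "a1"
  'b' x 1 => "b1"
  'a' x 1 => "a1"
Compressed: "c1a2c3a1b1a1"
Compressed length: 12

12


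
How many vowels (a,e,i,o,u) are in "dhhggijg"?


Input: dhhggijg
Checking each character:
  'd' at position 0: consonant
  'h' at position 1: consonant
  'h' at position 2: consonant
  'g' at position 3: consonant
  'g' at position 4: consonant
  'i' at position 5: vowel (running total: 1)
  'j' at position 6: consonant
  'g' at position 7: consonant
Total vowels: 1

1


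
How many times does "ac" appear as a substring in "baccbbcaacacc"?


Searching for "ac" in "baccbbcaacacc"
Scanning each position:
  Position 0: "ba" => no
  Position 1: "ac" => MATCH
  Position 2: "cc" => no
  Position 3: "cb" => no
  Position 4: "bb" => no
  Position 5: "bc" => no
  Position 6: "ca" => no
  Position 7: "aa" => no
  Position 8: "ac" => MATCH
  Position 9: "ca" => no
  Position 10: "ac" => MATCH
  Position 11: "cc" => no
Total occurrences: 3

3


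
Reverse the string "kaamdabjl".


Input: kaamdabjl
Reading characters right to left:
  Position 8: 'l'
  Position 7: 'j'
  Position 6: 'b'
  Position 5: 'a'
  Position 4: 'd'
  Position 3: 'm'
  Position 2: 'a'
  Position 1: 'a'
  Position 0: 'k'
Reversed: ljbadmaak

ljbadmaak


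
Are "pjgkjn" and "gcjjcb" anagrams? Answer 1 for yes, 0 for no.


Strings: "pjgkjn", "gcjjcb"
Sorted first:  gjjknp
Sorted second: bccgjj
Differ at position 0: 'g' vs 'b' => not anagrams

0


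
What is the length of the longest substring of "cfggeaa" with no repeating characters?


Input: "cfggeaa"
Sliding window (track last position of each char):
  Position 0 ('c'): window [0,0] length 1 -- new best
  Position 1 ('f'): window [0,1] length 2 -- new best
  Position 2 ('g'): window [0,2] length 3 -- new best
  Position 3 ('g'): repeat (last at 2), move window start to 3
  Position 3 ('g'): window [3,3] length 1
  Position 4 ('e'): window [3,4] length 2
  Position 5 ('a'): window [3,5] length 3
  Position 6 ('a'): repeat (last at 5), move window start to 6
  Position 6 ('a'): window [6,6] length 1
Longest substring with no repeats: "cfg" with length 3

3


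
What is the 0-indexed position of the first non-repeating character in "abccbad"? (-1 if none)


Input: abccbad
Character frequencies:
  'a': 2
  'b': 2
  'c': 2
  'd': 1
Scanning left to right for freq == 1:
  Position 0 ('a'): freq=2, skip
  Position 1 ('b'): freq=2, skip
  Position 2 ('c'): freq=2, skip
  Position 3 ('c'): freq=2, skip
  Position 4 ('b'): freq=2, skip
  Position 5 ('a'): freq=2, skip
  Position 6 ('d'): unique! => answer = 6

6


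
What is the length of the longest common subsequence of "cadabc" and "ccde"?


LCS of "cadabc" and "ccde"
DP table:
           c    c    d    e
      0    0    0    0    0
  c   0    1    1    1    1
  a   0    1    1    1    1
  d   0    1    1    2    2
  a   0    1    1    2    2
  b   0    1    1    2    2
  c   0    1    2    2    2
LCS length = dp[6][4] = 2

2


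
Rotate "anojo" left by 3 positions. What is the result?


Input: "anojo", rotate left by 3
First 3 characters: "ano"
Remaining characters: "jo"
Concatenate remaining + first: "jo" + "ano" = "joano"

joano


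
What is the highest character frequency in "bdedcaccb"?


Input: bdedcaccb
Character counts:
  'a': 1
  'b': 2
  'c': 3
  'd': 2
  'e': 1
Maximum frequency: 3

3


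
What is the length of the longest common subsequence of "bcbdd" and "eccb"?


LCS of "bcbdd" and "eccb"
DP table:
           e    c    c    b
      0    0    0    0    0
  b   0    0    0    0    1
  c   0    0    1    1    1
  b   0    0    1    1    2
  d   0    0    1    1    2
  d   0    0    1    1    2
LCS length = dp[5][4] = 2

2


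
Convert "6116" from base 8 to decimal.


Input: "6116" in base 8
Positional expansion:
  Digit '6' (value 6) x 8^3 = 3072
  Digit '1' (value 1) x 8^2 = 64
  Digit '1' (value 1) x 8^1 = 8
  Digit '6' (value 6) x 8^0 = 6
Sum = 3150

3150


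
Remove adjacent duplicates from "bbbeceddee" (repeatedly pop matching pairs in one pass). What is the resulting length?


Input: bbbeceddee
Stack-based adjacent duplicate removal:
  Read 'b': push. Stack: b
  Read 'b': matches stack top 'b' => pop. Stack: (empty)
  Read 'b': push. Stack: b
  Read 'e': push. Stack: be
  Read 'c': push. Stack: bec
  Read 'e': push. Stack: bece
  Read 'd': push. Stack: beced
  Read 'd': matches stack top 'd' => pop. Stack: bece
  Read 'e': matches stack top 'e' => pop. Stack: bec
  Read 'e': push. Stack: bece
Final stack: "bece" (length 4)

4


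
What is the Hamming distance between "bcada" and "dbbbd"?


Comparing "bcada" and "dbbbd" position by position:
  Position 0: 'b' vs 'd' => differ
  Position 1: 'c' vs 'b' => differ
  Position 2: 'a' vs 'b' => differ
  Position 3: 'd' vs 'b' => differ
  Position 4: 'a' vs 'd' => differ
Total differences (Hamming distance): 5

5


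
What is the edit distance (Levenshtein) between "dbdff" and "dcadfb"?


Computing edit distance: "dbdff" -> "dcadfb"
DP table:
           d    c    a    d    f    b
      0    1    2    3    4    5    6
  d   1    0    1    2    3    4    5
  b   2    1    1    2    3    4    4
  d   3    2    2    2    2    3    4
  f   4    3    3    3    3    2    3
  f   5    4    4    4    4    3    3
Edit distance = dp[5][6] = 3

3


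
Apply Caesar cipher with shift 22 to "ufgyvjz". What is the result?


Caesar cipher: shift "ufgyvjz" by 22
  'u' (pos 20) + 22 = pos 16 = 'q'
  'f' (pos 5) + 22 = pos 1 = 'b'
  'g' (pos 6) + 22 = pos 2 = 'c'
  'y' (pos 24) + 22 = pos 20 = 'u'
  'v' (pos 21) + 22 = pos 17 = 'r'
  'j' (pos 9) + 22 = pos 5 = 'f'
  'z' (pos 25) + 22 = pos 21 = 'v'
Result: qbcurfv

qbcurfv


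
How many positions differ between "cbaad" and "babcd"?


Comparing "cbaad" and "babcd" position by position:
  Position 0: 'c' vs 'b' => DIFFER
  Position 1: 'b' vs 'a' => DIFFER
  Position 2: 'a' vs 'b' => DIFFER
  Position 3: 'a' vs 'c' => DIFFER
  Position 4: 'd' vs 'd' => same
Positions that differ: 4

4


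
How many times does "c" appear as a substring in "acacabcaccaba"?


Searching for "c" in "acacabcaccaba"
Scanning each position:
  Position 0: "a" => no
  Position 1: "c" => MATCH
  Position 2: "a" => no
  Position 3: "c" => MATCH
  Position 4: "a" => no
  Position 5: "b" => no
  Position 6: "c" => MATCH
  Position 7: "a" => no
  Position 8: "c" => MATCH
  Position 9: "c" => MATCH
  Position 10: "a" => no
  Position 11: "b" => no
  Position 12: "a" => no
Total occurrences: 5

5


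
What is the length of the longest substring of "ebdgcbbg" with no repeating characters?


Input: "ebdgcbbg"
Sliding window (track last position of each char):
  Position 0 ('e'): window [0,0] length 1 -- new best
  Position 1 ('b'): window [0,1] length 2 -- new best
  Position 2 ('d'): window [0,2] length 3 -- new best
  Position 3 ('g'): window [0,3] length 4 -- new best
  Position 4 ('c'): window [0,4] length 5 -- new best
  Position 5 ('b'): repeat (last at 1), move window start to 2
  Position 5 ('b'): window [2,5] length 4
  Position 6 ('b'): repeat (last at 5), move window start to 6
  Position 6 ('b'): window [6,6] length 1
  Position 7 ('g'): window [6,7] length 2
Longest substring with no repeats: "ebdgc" with length 5

5


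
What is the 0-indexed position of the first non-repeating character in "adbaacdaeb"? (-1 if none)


Input: adbaacdaeb
Character frequencies:
  'a': 4
  'b': 2
  'c': 1
  'd': 2
  'e': 1
Scanning left to right for freq == 1:
  Position 0 ('a'): freq=4, skip
  Position 1 ('d'): freq=2, skip
  Position 2 ('b'): freq=2, skip
  Position 3 ('a'): freq=4, skip
  Position 4 ('a'): freq=4, skip
  Position 5 ('c'): unique! => answer = 5

5


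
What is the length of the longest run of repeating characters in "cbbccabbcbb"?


Input: "cbbccabbcbb"
Scanning for longest run:
  Position 1 ('b'): new char, reset run to 1
  Position 2 ('b'): continues run of 'b', length=2
  Position 3 ('c'): new char, reset run to 1
  Position 4 ('c'): continues run of 'c', length=2
  Position 5 ('a'): new char, reset run to 1
  Position 6 ('b'): new char, reset run to 1
  Position 7 ('b'): continues run of 'b', length=2
  Position 8 ('c'): new char, reset run to 1
  Position 9 ('b'): new char, reset run to 1
  Position 10 ('b'): continues run of 'b', length=2
Longest run: 'b' with length 2

2


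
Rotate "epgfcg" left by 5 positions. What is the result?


Input: "epgfcg", rotate left by 5
First 5 characters: "epgfc"
Remaining characters: "g"
Concatenate remaining + first: "g" + "epgfc" = "gepgfc"

gepgfc


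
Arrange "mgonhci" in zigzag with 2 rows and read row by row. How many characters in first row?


Zigzag "mgonhci" into 2 rows:
Placing characters:
  'm' => row 0
  'g' => row 1
  'o' => row 0
  'n' => row 1
  'h' => row 0
  'c' => row 1
  'i' => row 0
Rows:
  Row 0: "mohi"
  Row 1: "gnc"
First row length: 4

4


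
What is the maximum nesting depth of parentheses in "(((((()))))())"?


Input: "(((((()))))())"
Tracking depth:
  Position 0 '(': depth becomes 1
  Position 1 '(': depth becomes 2
  Position 2 '(': depth becomes 3
  Position 3 '(': depth becomes 4
  Position 4 '(': depth becomes 5
  Position 5 '(': depth becomes 6
  Position 6 ')': depth becomes 5
  Position 7 ')': depth becomes 4
  Position 8 ')': depth becomes 3
  Position 9 ')': depth becomes 2
  Position 10 ')': depth becomes 1
  Position 11 '(': depth becomes 2
  Position 12 ')': depth becomes 1
  Position 13 ')': depth becomes 0
Maximum depth reached: 6

6


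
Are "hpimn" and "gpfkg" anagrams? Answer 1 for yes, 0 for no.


Strings: "hpimn", "gpfkg"
Sorted first:  himnp
Sorted second: fggkp
Differ at position 0: 'h' vs 'f' => not anagrams

0


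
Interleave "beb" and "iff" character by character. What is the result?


Interleaving "beb" and "iff":
  Position 0: 'b' from first, 'i' from second => "bi"
  Position 1: 'e' from first, 'f' from second => "ef"
  Position 2: 'b' from first, 'f' from second => "bf"
Result: biefbf

biefbf


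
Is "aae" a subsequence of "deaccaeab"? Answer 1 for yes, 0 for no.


Check if "aae" is a subsequence of "deaccaeab"
Greedy scan:
  Position 0 ('d'): no match needed
  Position 1 ('e'): no match needed
  Position 2 ('a'): matches sub[0] = 'a'
  Position 3 ('c'): no match needed
  Position 4 ('c'): no match needed
  Position 5 ('a'): matches sub[1] = 'a'
  Position 6 ('e'): matches sub[2] = 'e'
  Position 7 ('a'): no match needed
  Position 8 ('b'): no match needed
All 3 characters matched => is a subsequence

1


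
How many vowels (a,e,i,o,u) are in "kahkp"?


Input: kahkp
Checking each character:
  'k' at position 0: consonant
  'a' at position 1: vowel (running total: 1)
  'h' at position 2: consonant
  'k' at position 3: consonant
  'p' at position 4: consonant
Total vowels: 1

1


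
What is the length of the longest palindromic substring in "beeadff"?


Input: "beeadff"
Checking substrings for palindromes:
  [1:3] "ee" (len 2) => palindrome
  [5:7] "ff" (len 2) => palindrome
Longest palindromic substring: "ee" with length 2

2


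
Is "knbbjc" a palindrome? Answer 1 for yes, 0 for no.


Input: knbbjc
Reversed: cjbbnk
  Compare pos 0 ('k') with pos 5 ('c'): MISMATCH
  Compare pos 1 ('n') with pos 4 ('j'): MISMATCH
  Compare pos 2 ('b') with pos 3 ('b'): match
Result: not a palindrome

0


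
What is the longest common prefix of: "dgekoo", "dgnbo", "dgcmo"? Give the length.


Words: dgekoo, dgnbo, dgcmo
  Position 0: all 'd' => match
  Position 1: all 'g' => match
  Position 2: ('e', 'n', 'c') => mismatch, stop
LCP = "dg" (length 2)

2


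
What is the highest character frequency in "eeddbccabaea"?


Input: eeddbccabaea
Character counts:
  'a': 3
  'b': 2
  'c': 2
  'd': 2
  'e': 3
Maximum frequency: 3

3


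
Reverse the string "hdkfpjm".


Input: hdkfpjm
Reading characters right to left:
  Position 6: 'm'
  Position 5: 'j'
  Position 4: 'p'
  Position 3: 'f'
  Position 2: 'k'
  Position 1: 'd'
  Position 0: 'h'
Reversed: mjpfkdh

mjpfkdh


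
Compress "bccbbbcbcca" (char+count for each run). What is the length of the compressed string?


Input: bccbbbcbcca
Runs:
  'b' x 1 => "b1"
  'c' x 2 => "c2"
  'b' x 3 => "b3"
  'c' x 1 => "c1"
  'b' x 1 => "b1"
  'c' x 2 => "c2"
  'a' x 1 => "a1"
Compressed: "b1c2b3c1b1c2a1"
Compressed length: 14

14


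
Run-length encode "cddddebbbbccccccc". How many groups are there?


Input: cddddebbbbccccccc
Scanning for consecutive runs:
  Group 1: 'c' x 1 (positions 0-0)
  Group 2: 'd' x 4 (positions 1-4)
  Group 3: 'e' x 1 (positions 5-5)
  Group 4: 'b' x 4 (positions 6-9)
  Group 5: 'c' x 7 (positions 10-16)
Total groups: 5

5


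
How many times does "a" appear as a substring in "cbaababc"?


Searching for "a" in "cbaababc"
Scanning each position:
  Position 0: "c" => no
  Position 1: "b" => no
  Position 2: "a" => MATCH
  Position 3: "a" => MATCH
  Position 4: "b" => no
  Position 5: "a" => MATCH
  Position 6: "b" => no
  Position 7: "c" => no
Total occurrences: 3

3


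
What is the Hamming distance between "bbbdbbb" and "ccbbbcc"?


Comparing "bbbdbbb" and "ccbbbcc" position by position:
  Position 0: 'b' vs 'c' => differ
  Position 1: 'b' vs 'c' => differ
  Position 2: 'b' vs 'b' => same
  Position 3: 'd' vs 'b' => differ
  Position 4: 'b' vs 'b' => same
  Position 5: 'b' vs 'c' => differ
  Position 6: 'b' vs 'c' => differ
Total differences (Hamming distance): 5

5


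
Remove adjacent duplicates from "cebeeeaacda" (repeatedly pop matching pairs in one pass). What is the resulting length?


Input: cebeeeaacda
Stack-based adjacent duplicate removal:
  Read 'c': push. Stack: c
  Read 'e': push. Stack: ce
  Read 'b': push. Stack: ceb
  Read 'e': push. Stack: cebe
  Read 'e': matches stack top 'e' => pop. Stack: ceb
  Read 'e': push. Stack: cebe
  Read 'a': push. Stack: cebea
  Read 'a': matches stack top 'a' => pop. Stack: cebe
  Read 'c': push. Stack: cebec
  Read 'd': push. Stack: cebecd
  Read 'a': push. Stack: cebecda
Final stack: "cebecda" (length 7)

7


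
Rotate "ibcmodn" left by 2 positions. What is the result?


Input: "ibcmodn", rotate left by 2
First 2 characters: "ib"
Remaining characters: "cmodn"
Concatenate remaining + first: "cmodn" + "ib" = "cmodnib"

cmodnib


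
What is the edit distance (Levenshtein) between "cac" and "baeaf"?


Computing edit distance: "cac" -> "baeaf"
DP table:
           b    a    e    a    f
      0    1    2    3    4    5
  c   1    1    2    3    4    5
  a   2    2    1    2    3    4
  c   3    3    2    2    3    4
Edit distance = dp[3][5] = 4

4


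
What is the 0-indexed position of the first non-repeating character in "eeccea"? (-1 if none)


Input: eeccea
Character frequencies:
  'a': 1
  'c': 2
  'e': 3
Scanning left to right for freq == 1:
  Position 0 ('e'): freq=3, skip
  Position 1 ('e'): freq=3, skip
  Position 2 ('c'): freq=2, skip
  Position 3 ('c'): freq=2, skip
  Position 4 ('e'): freq=3, skip
  Position 5 ('a'): unique! => answer = 5

5


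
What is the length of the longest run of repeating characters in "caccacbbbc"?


Input: "caccacbbbc"
Scanning for longest run:
  Position 1 ('a'): new char, reset run to 1
  Position 2 ('c'): new char, reset run to 1
  Position 3 ('c'): continues run of 'c', length=2
  Position 4 ('a'): new char, reset run to 1
  Position 5 ('c'): new char, reset run to 1
  Position 6 ('b'): new char, reset run to 1
  Position 7 ('b'): continues run of 'b', length=2
  Position 8 ('b'): continues run of 'b', length=3
  Position 9 ('c'): new char, reset run to 1
Longest run: 'b' with length 3

3


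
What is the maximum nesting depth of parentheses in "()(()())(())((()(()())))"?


Input: "()(()())(())((()(()())))"
Tracking depth:
  Position 0 '(': depth becomes 1
  Position 1 ')': depth becomes 0
  Position 2 '(': depth becomes 1
  Position 3 '(': depth becomes 2
  Position 4 ')': depth becomes 1
  Position 5 '(': depth becomes 2
  Position 6 ')': depth becomes 1
  Position 7 ')': depth becomes 0
  Position 8 '(': depth becomes 1
  Position 9 '(': depth becomes 2
  Position 10 ')': depth becomes 1
  Position 11 ')': depth becomes 0
  Position 12 '(': depth becomes 1
  Position 13 '(': depth becomes 2
  Position 14 '(': depth becomes 3
  Position 15 ')': depth becomes 2
  Position 16 '(': depth becomes 3
  Position 17 '(': depth becomes 4
  Position 18 ')': depth becomes 3
  Position 19 '(': depth becomes 4
  Position 20 ')': depth becomes 3
  Position 21 ')': depth becomes 2
  Position 22 ')': depth becomes 1
  Position 23 ')': depth becomes 0
Maximum depth reached: 4

4


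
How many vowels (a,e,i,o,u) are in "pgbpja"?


Input: pgbpja
Checking each character:
  'p' at position 0: consonant
  'g' at position 1: consonant
  'b' at position 2: consonant
  'p' at position 3: consonant
  'j' at position 4: consonant
  'a' at position 5: vowel (running total: 1)
Total vowels: 1

1


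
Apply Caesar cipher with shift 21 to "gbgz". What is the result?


Caesar cipher: shift "gbgz" by 21
  'g' (pos 6) + 21 = pos 1 = 'b'
  'b' (pos 1) + 21 = pos 22 = 'w'
  'g' (pos 6) + 21 = pos 1 = 'b'
  'z' (pos 25) + 21 = pos 20 = 'u'
Result: bwbu

bwbu


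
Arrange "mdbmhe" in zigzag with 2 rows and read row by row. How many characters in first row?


Zigzag "mdbmhe" into 2 rows:
Placing characters:
  'm' => row 0
  'd' => row 1
  'b' => row 0
  'm' => row 1
  'h' => row 0
  'e' => row 1
Rows:
  Row 0: "mbh"
  Row 1: "dme"
First row length: 3

3


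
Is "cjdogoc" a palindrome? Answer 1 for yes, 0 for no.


Input: cjdogoc
Reversed: cogodjc
  Compare pos 0 ('c') with pos 6 ('c'): match
  Compare pos 1 ('j') with pos 5 ('o'): MISMATCH
  Compare pos 2 ('d') with pos 4 ('g'): MISMATCH
Result: not a palindrome

0


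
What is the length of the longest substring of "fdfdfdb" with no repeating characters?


Input: "fdfdfdb"
Sliding window (track last position of each char):
  Position 0 ('f'): window [0,0] length 1 -- new best
  Position 1 ('d'): window [0,1] length 2 -- new best
  Position 2 ('f'): repeat (last at 0), move window start to 1
  Position 2 ('f'): window [1,2] length 2
  Position 3 ('d'): repeat (last at 1), move window start to 2
  Position 3 ('d'): window [2,3] length 2
  Position 4 ('f'): repeat (last at 2), move window start to 3
  Position 4 ('f'): window [3,4] length 2
  Position 5 ('d'): repeat (last at 3), move window start to 4
  Position 5 ('d'): window [4,5] length 2
  Position 6 ('b'): window [4,6] length 3 -- new best
Longest substring with no repeats: "fdb" with length 3

3


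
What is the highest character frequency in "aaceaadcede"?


Input: aaceaadcede
Character counts:
  'a': 4
  'c': 2
  'd': 2
  'e': 3
Maximum frequency: 4

4


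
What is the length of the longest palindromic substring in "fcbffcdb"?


Input: "fcbffcdb"
Checking substrings for palindromes:
  [3:5] "ff" (len 2) => palindrome
Longest palindromic substring: "ff" with length 2

2


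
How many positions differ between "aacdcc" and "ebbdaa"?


Comparing "aacdcc" and "ebbdaa" position by position:
  Position 0: 'a' vs 'e' => DIFFER
  Position 1: 'a' vs 'b' => DIFFER
  Position 2: 'c' vs 'b' => DIFFER
  Position 3: 'd' vs 'd' => same
  Position 4: 'c' vs 'a' => DIFFER
  Position 5: 'c' vs 'a' => DIFFER
Positions that differ: 5

5


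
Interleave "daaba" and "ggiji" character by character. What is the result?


Interleaving "daaba" and "ggiji":
  Position 0: 'd' from first, 'g' from second => "dg"
  Position 1: 'a' from first, 'g' from second => "ag"
  Position 2: 'a' from first, 'i' from second => "ai"
  Position 3: 'b' from first, 'j' from second => "bj"
  Position 4: 'a' from first, 'i' from second => "ai"
Result: dgagaibjai

dgagaibjai


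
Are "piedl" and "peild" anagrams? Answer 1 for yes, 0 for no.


Strings: "piedl", "peild"
Sorted first:  deilp
Sorted second: deilp
Sorted forms match => anagrams

1


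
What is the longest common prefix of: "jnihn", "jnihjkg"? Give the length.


Words: jnihn, jnihjkg
  Position 0: all 'j' => match
  Position 1: all 'n' => match
  Position 2: all 'i' => match
  Position 3: all 'h' => match
  Position 4: ('n', 'j') => mismatch, stop
LCP = "jnih" (length 4)

4


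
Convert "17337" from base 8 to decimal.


Input: "17337" in base 8
Positional expansion:
  Digit '1' (value 1) x 8^4 = 4096
  Digit '7' (value 7) x 8^3 = 3584
  Digit '3' (value 3) x 8^2 = 192
  Digit '3' (value 3) x 8^1 = 24
  Digit '7' (value 7) x 8^0 = 7
Sum = 7903

7903


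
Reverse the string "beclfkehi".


Input: beclfkehi
Reading characters right to left:
  Position 8: 'i'
  Position 7: 'h'
  Position 6: 'e'
  Position 5: 'k'
  Position 4: 'f'
  Position 3: 'l'
  Position 2: 'c'
  Position 1: 'e'
  Position 0: 'b'
Reversed: ihekflceb

ihekflceb


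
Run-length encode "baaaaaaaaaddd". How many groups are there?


Input: baaaaaaaaaddd
Scanning for consecutive runs:
  Group 1: 'b' x 1 (positions 0-0)
  Group 2: 'a' x 9 (positions 1-9)
  Group 3: 'd' x 3 (positions 10-12)
Total groups: 3

3


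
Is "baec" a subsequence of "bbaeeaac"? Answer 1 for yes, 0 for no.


Check if "baec" is a subsequence of "bbaeeaac"
Greedy scan:
  Position 0 ('b'): matches sub[0] = 'b'
  Position 1 ('b'): no match needed
  Position 2 ('a'): matches sub[1] = 'a'
  Position 3 ('e'): matches sub[2] = 'e'
  Position 4 ('e'): no match needed
  Position 5 ('a'): no match needed
  Position 6 ('a'): no match needed
  Position 7 ('c'): matches sub[3] = 'c'
All 4 characters matched => is a subsequence

1


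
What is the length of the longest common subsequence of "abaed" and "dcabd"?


LCS of "abaed" and "dcabd"
DP table:
           d    c    a    b    d
      0    0    0    0    0    0
  a   0    0    0    1    1    1
  b   0    0    0    1    2    2
  a   0    0    0    1    2    2
  e   0    0    0    1    2    2
  d   0    1    1    1    2    3
LCS length = dp[5][5] = 3

3


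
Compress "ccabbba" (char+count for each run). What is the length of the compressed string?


Input: ccabbba
Runs:
  'c' x 2 => "c2"
  'a' x 1 => "a1"
  'b' x 3 => "b3"
  'a' x 1 => "a1"
Compressed: "c2a1b3a1"
Compressed length: 8

8


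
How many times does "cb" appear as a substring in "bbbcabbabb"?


Searching for "cb" in "bbbcabbabb"
Scanning each position:
  Position 0: "bb" => no
  Position 1: "bb" => no
  Position 2: "bc" => no
  Position 3: "ca" => no
  Position 4: "ab" => no
  Position 5: "bb" => no
  Position 6: "ba" => no
  Position 7: "ab" => no
  Position 8: "bb" => no
Total occurrences: 0

0


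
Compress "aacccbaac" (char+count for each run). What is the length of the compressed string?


Input: aacccbaac
Runs:
  'a' x 2 => "a2"
  'c' x 3 => "c3"
  'b' x 1 => "b1"
  'a' x 2 => "a2"
  'c' x 1 => "c1"
Compressed: "a2c3b1a2c1"
Compressed length: 10

10


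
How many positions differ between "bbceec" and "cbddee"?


Comparing "bbceec" and "cbddee" position by position:
  Position 0: 'b' vs 'c' => DIFFER
  Position 1: 'b' vs 'b' => same
  Position 2: 'c' vs 'd' => DIFFER
  Position 3: 'e' vs 'd' => DIFFER
  Position 4: 'e' vs 'e' => same
  Position 5: 'c' vs 'e' => DIFFER
Positions that differ: 4

4


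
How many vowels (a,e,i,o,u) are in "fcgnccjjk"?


Input: fcgnccjjk
Checking each character:
  'f' at position 0: consonant
  'c' at position 1: consonant
  'g' at position 2: consonant
  'n' at position 3: consonant
  'c' at position 4: consonant
  'c' at position 5: consonant
  'j' at position 6: consonant
  'j' at position 7: consonant
  'k' at position 8: consonant
Total vowels: 0

0


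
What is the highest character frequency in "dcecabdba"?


Input: dcecabdba
Character counts:
  'a': 2
  'b': 2
  'c': 2
  'd': 2
  'e': 1
Maximum frequency: 2

2


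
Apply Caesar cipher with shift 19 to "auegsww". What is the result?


Caesar cipher: shift "auegsww" by 19
  'a' (pos 0) + 19 = pos 19 = 't'
  'u' (pos 20) + 19 = pos 13 = 'n'
  'e' (pos 4) + 19 = pos 23 = 'x'
  'g' (pos 6) + 19 = pos 25 = 'z'
  's' (pos 18) + 19 = pos 11 = 'l'
  'w' (pos 22) + 19 = pos 15 = 'p'
  'w' (pos 22) + 19 = pos 15 = 'p'
Result: tnxzlpp

tnxzlpp


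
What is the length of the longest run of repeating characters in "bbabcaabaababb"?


Input: "bbabcaabaababb"
Scanning for longest run:
  Position 1 ('b'): continues run of 'b', length=2
  Position 2 ('a'): new char, reset run to 1
  Position 3 ('b'): new char, reset run to 1
  Position 4 ('c'): new char, reset run to 1
  Position 5 ('a'): new char, reset run to 1
  Position 6 ('a'): continues run of 'a', length=2
  Position 7 ('b'): new char, reset run to 1
  Position 8 ('a'): new char, reset run to 1
  Position 9 ('a'): continues run of 'a', length=2
  Position 10 ('b'): new char, reset run to 1
  Position 11 ('a'): new char, reset run to 1
  Position 12 ('b'): new char, reset run to 1
  Position 13 ('b'): continues run of 'b', length=2
Longest run: 'b' with length 2

2


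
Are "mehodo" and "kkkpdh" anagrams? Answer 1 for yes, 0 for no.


Strings: "mehodo", "kkkpdh"
Sorted first:  dehmoo
Sorted second: dhkkkp
Differ at position 1: 'e' vs 'h' => not anagrams

0


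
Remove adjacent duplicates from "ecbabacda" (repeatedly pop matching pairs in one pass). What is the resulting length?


Input: ecbabacda
Stack-based adjacent duplicate removal:
  Read 'e': push. Stack: e
  Read 'c': push. Stack: ec
  Read 'b': push. Stack: ecb
  Read 'a': push. Stack: ecba
  Read 'b': push. Stack: ecbab
  Read 'a': push. Stack: ecbaba
  Read 'c': push. Stack: ecbabac
  Read 'd': push. Stack: ecbabacd
  Read 'a': push. Stack: ecbabacda
Final stack: "ecbabacda" (length 9)

9


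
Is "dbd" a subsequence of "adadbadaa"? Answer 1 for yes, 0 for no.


Check if "dbd" is a subsequence of "adadbadaa"
Greedy scan:
  Position 0 ('a'): no match needed
  Position 1 ('d'): matches sub[0] = 'd'
  Position 2 ('a'): no match needed
  Position 3 ('d'): no match needed
  Position 4 ('b'): matches sub[1] = 'b'
  Position 5 ('a'): no match needed
  Position 6 ('d'): matches sub[2] = 'd'
  Position 7 ('a'): no match needed
  Position 8 ('a'): no match needed
All 3 characters matched => is a subsequence

1


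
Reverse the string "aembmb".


Input: aembmb
Reading characters right to left:
  Position 5: 'b'
  Position 4: 'm'
  Position 3: 'b'
  Position 2: 'm'
  Position 1: 'e'
  Position 0: 'a'
Reversed: bmbmea

bmbmea


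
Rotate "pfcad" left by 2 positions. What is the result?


Input: "pfcad", rotate left by 2
First 2 characters: "pf"
Remaining characters: "cad"
Concatenate remaining + first: "cad" + "pf" = "cadpf"

cadpf


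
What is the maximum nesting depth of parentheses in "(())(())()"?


Input: "(())(())()"
Tracking depth:
  Position 0 '(': depth becomes 1
  Position 1 '(': depth becomes 2
  Position 2 ')': depth becomes 1
  Position 3 ')': depth becomes 0
  Position 4 '(': depth becomes 1
  Position 5 '(': depth becomes 2
  Position 6 ')': depth becomes 1
  Position 7 ')': depth becomes 0
  Position 8 '(': depth becomes 1
  Position 9 ')': depth becomes 0
Maximum depth reached: 2

2


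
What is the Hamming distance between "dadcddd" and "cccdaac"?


Comparing "dadcddd" and "cccdaac" position by position:
  Position 0: 'd' vs 'c' => differ
  Position 1: 'a' vs 'c' => differ
  Position 2: 'd' vs 'c' => differ
  Position 3: 'c' vs 'd' => differ
  Position 4: 'd' vs 'a' => differ
  Position 5: 'd' vs 'a' => differ
  Position 6: 'd' vs 'c' => differ
Total differences (Hamming distance): 7

7


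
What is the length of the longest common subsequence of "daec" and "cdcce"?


LCS of "daec" and "cdcce"
DP table:
           c    d    c    c    e
      0    0    0    0    0    0
  d   0    0    1    1    1    1
  a   0    0    1    1    1    1
  e   0    0    1    1    1    2
  c   0    1    1    2    2    2
LCS length = dp[4][5] = 2

2


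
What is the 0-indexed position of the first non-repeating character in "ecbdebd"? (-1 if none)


Input: ecbdebd
Character frequencies:
  'b': 2
  'c': 1
  'd': 2
  'e': 2
Scanning left to right for freq == 1:
  Position 0 ('e'): freq=2, skip
  Position 1 ('c'): unique! => answer = 1

1


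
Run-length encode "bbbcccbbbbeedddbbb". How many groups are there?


Input: bbbcccbbbbeedddbbb
Scanning for consecutive runs:
  Group 1: 'b' x 3 (positions 0-2)
  Group 2: 'c' x 3 (positions 3-5)
  Group 3: 'b' x 4 (positions 6-9)
  Group 4: 'e' x 2 (positions 10-11)
  Group 5: 'd' x 3 (positions 12-14)
  Group 6: 'b' x 3 (positions 15-17)
Total groups: 6

6


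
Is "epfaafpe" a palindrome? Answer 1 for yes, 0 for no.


Input: epfaafpe
Reversed: epfaafpe
  Compare pos 0 ('e') with pos 7 ('e'): match
  Compare pos 1 ('p') with pos 6 ('p'): match
  Compare pos 2 ('f') with pos 5 ('f'): match
  Compare pos 3 ('a') with pos 4 ('a'): match
Result: palindrome

1


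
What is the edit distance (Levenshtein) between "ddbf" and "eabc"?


Computing edit distance: "ddbf" -> "eabc"
DP table:
           e    a    b    c
      0    1    2    3    4
  d   1    1    2    3    4
  d   2    2    2    3    4
  b   3    3    3    2    3
  f   4    4    4    3    3
Edit distance = dp[4][4] = 3

3


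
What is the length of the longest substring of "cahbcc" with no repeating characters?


Input: "cahbcc"
Sliding window (track last position of each char):
  Position 0 ('c'): window [0,0] length 1 -- new best
  Position 1 ('a'): window [0,1] length 2 -- new best
  Position 2 ('h'): window [0,2] length 3 -- new best
  Position 3 ('b'): window [0,3] length 4 -- new best
  Position 4 ('c'): repeat (last at 0), move window start to 1
  Position 4 ('c'): window [1,4] length 4
  Position 5 ('c'): repeat (last at 4), move window start to 5
  Position 5 ('c'): window [5,5] length 1
Longest substring with no repeats: "cahb" with length 4

4


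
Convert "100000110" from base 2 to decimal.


Input: "100000110" in base 2
Positional expansion:
  Digit '1' (value 1) x 2^8 = 256
  Digit '0' (value 0) x 2^7 = 0
  Digit '0' (value 0) x 2^6 = 0
  Digit '0' (value 0) x 2^5 = 0
  Digit '0' (value 0) x 2^4 = 0
  Digit '0' (value 0) x 2^3 = 0
  Digit '1' (value 1) x 2^2 = 4
  Digit '1' (value 1) x 2^1 = 2
  Digit '0' (value 0) x 2^0 = 0
Sum = 262

262


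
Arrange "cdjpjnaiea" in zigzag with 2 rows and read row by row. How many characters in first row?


Zigzag "cdjpjnaiea" into 2 rows:
Placing characters:
  'c' => row 0
  'd' => row 1
  'j' => row 0
  'p' => row 1
  'j' => row 0
  'n' => row 1
  'a' => row 0
  'i' => row 1
  'e' => row 0
  'a' => row 1
Rows:
  Row 0: "cjjae"
  Row 1: "dpnia"
First row length: 5

5


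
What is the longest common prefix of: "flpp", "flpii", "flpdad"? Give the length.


Words: flpp, flpii, flpdad
  Position 0: all 'f' => match
  Position 1: all 'l' => match
  Position 2: all 'p' => match
  Position 3: ('p', 'i', 'd') => mismatch, stop
LCP = "flp" (length 3)

3


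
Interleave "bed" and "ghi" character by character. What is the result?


Interleaving "bed" and "ghi":
  Position 0: 'b' from first, 'g' from second => "bg"
  Position 1: 'e' from first, 'h' from second => "eh"
  Position 2: 'd' from first, 'i' from second => "di"
Result: bgehdi

bgehdi


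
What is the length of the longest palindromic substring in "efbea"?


Input: "efbea"
Checking substrings for palindromes:
  No multi-char palindromic substrings found
Longest palindromic substring: "e" with length 1

1


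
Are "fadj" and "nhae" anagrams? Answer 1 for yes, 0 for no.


Strings: "fadj", "nhae"
Sorted first:  adfj
Sorted second: aehn
Differ at position 1: 'd' vs 'e' => not anagrams

0


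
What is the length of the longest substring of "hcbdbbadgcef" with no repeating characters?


Input: "hcbdbbadgcef"
Sliding window (track last position of each char):
  Position 0 ('h'): window [0,0] length 1 -- new best
  Position 1 ('c'): window [0,1] length 2 -- new best
  Position 2 ('b'): window [0,2] length 3 -- new best
  Position 3 ('d'): window [0,3] length 4 -- new best
  Position 4 ('b'): repeat (last at 2), move window start to 3
  Position 4 ('b'): window [3,4] length 2
  Position 5 ('b'): repeat (last at 4), move window start to 5
  Position 5 ('b'): window [5,5] length 1
  Position 6 ('a'): window [5,6] length 2
  Position 7 ('d'): window [5,7] length 3
  Position 8 ('g'): window [5,8] length 4
  Position 9 ('c'): window [5,9] length 5 -- new best
  Position 10 ('e'): window [5,10] length 6 -- new best
  Position 11 ('f'): window [5,11] length 7 -- new best
Longest substring with no repeats: "badgcef" with length 7

7


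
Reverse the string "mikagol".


Input: mikagol
Reading characters right to left:
  Position 6: 'l'
  Position 5: 'o'
  Position 4: 'g'
  Position 3: 'a'
  Position 2: 'k'
  Position 1: 'i'
  Position 0: 'm'
Reversed: logakim

logakim


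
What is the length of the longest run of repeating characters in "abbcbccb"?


Input: "abbcbccb"
Scanning for longest run:
  Position 1 ('b'): new char, reset run to 1
  Position 2 ('b'): continues run of 'b', length=2
  Position 3 ('c'): new char, reset run to 1
  Position 4 ('b'): new char, reset run to 1
  Position 5 ('c'): new char, reset run to 1
  Position 6 ('c'): continues run of 'c', length=2
  Position 7 ('b'): new char, reset run to 1
Longest run: 'b' with length 2

2


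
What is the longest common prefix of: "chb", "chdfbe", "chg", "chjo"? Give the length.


Words: chb, chdfbe, chg, chjo
  Position 0: all 'c' => match
  Position 1: all 'h' => match
  Position 2: ('b', 'd', 'g', 'j') => mismatch, stop
LCP = "ch" (length 2)

2
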